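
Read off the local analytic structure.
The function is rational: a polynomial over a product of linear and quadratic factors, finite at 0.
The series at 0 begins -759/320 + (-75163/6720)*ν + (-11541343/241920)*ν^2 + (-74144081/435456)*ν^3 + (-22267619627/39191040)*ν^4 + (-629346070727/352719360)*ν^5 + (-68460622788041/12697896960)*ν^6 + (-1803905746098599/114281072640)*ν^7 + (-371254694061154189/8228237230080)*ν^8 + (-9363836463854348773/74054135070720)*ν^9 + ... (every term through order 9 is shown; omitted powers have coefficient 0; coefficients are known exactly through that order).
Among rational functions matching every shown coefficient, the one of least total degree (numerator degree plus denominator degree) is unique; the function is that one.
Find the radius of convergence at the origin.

The radius of convergence is -4/3 + (2/3)*sqrt(7).

No rational of total degree below 8 reproduces all 10 coefficients; solving the [1/7] Pade equations on them gives f(ν) = (23/5 - 2*ν/7)/((ν + 9/11)*(ν**2 + 8*ν/3 - 4/3)**3), whose expansion matches every shown term.
Denominator factor (ν**2 + 8*ν/3 - 4/3)^3: discriminant 112/9, real irrational roots -4/3 + (2/3)*sqrt(7) and -4/3 - (2/3)*sqrt(7); poles of order 3, moduli -4/3 + (2/3)*sqrt(7) and 4/3 + (2/3)*sqrt(7).
Denominator factor (ν + 9/11): pole of order 1 at -9/11, modulus 9/11.
The radius of convergence is the smallest modulus among the singular points: -4/3 + (2/3)*sqrt(7).


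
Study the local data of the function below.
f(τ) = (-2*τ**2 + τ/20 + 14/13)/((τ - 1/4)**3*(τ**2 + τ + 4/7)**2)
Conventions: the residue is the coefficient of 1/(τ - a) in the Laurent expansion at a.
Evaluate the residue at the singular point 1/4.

At the order-3 pole 1/4 set g(τ) = (τ - (1/4))^3*f(τ) = (-2*τ**2 + τ/20 + 14/13)/(τ**2 + τ + 4/7)**2.
Order-3 pole: residue = g''(a)/2; g''(1/4) = 2618986496/138752757, so the residue is 1309493248/138752757.

The residue is 1309493248/138752757.


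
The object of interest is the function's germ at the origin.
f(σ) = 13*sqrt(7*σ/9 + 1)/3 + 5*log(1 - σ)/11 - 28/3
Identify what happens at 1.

The term (5/11)*log(1 - σ/(1)) has argument 1 - 1/(1) = 0 at 1: a logarithmic (infinitely-sheeted) branch point; the remaining terms are analytic or single-valued there.

The point is a logarithmic branch point.


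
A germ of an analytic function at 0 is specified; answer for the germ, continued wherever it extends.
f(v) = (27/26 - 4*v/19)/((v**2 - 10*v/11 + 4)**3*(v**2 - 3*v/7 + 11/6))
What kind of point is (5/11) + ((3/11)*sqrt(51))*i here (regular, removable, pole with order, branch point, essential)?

The denominator factor v**2 - 10*v/11 + 4 vanishes at (5/11) + ((3/11)*sqrt(51))*i and appears to the power 3; the numerator there equals (5123/5434) - ((12/209)*sqrt(51))*i, nonzero, and no other factor vanishes.
Hence a pole whose order is the multiplicity, 3.

The point is a pole of order 3.


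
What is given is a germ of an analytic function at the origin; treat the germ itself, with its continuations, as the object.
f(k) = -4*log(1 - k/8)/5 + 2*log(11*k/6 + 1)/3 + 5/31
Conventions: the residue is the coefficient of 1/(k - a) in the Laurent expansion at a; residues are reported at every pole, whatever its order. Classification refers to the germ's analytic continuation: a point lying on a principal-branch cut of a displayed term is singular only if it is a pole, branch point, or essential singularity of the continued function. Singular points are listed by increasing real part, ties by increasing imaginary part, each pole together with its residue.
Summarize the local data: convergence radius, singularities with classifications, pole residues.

Branch term (-4/5)*log(1 - k/(8)): its argument vanishes at k = 8, a logarithmic branch point, modulus 8.
Branch term (2/3)*log(1 - k/(-6/11)): its argument vanishes at k = -6/11, a logarithmic branch point, modulus 6/11.
The radius of convergence is the smallest modulus among the singular points: 6/11.
List the singular points by increasing real part (a conjugate pair: the negative imaginary part first).

Radius of convergence at 0: 6/11.
At -6/11: a logarithmic branch point.
At 8: a logarithmic branch point.


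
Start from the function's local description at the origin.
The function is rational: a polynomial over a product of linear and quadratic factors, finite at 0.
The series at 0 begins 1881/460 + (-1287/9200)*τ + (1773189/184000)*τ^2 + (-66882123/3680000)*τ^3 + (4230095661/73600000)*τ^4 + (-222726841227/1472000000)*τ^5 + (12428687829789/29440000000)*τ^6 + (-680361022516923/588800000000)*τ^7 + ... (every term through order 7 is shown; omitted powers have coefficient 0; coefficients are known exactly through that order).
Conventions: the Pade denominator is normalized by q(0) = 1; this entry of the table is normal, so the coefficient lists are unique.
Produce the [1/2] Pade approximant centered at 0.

Taylor coefficients needed (read off): a_0 = 1881/460, a_1 = -1287/9200, a_2 = 1773189/184000, a_3 = -66882123/3680000.
Write the denominator as Q(τ) = 1 + q1*τ + q2*τ^2. Requiring Q*f - P = O(τ^4) with deg P <= 1 kills the coefficients of τ^2..τ^3 in Q*f:
  τ^2: a_2 + q1*a_1 + q2*a_0 = 0, i.e. 1773189/184000 + (-1287/9200)*q1 + (1881/460)*q2 = 0.
  τ^3: a_3 + q1*a_2 + q2*a_1 = 0, i.e. -66882123/3680000 + (1773189/184000)*q1 + (-1287/9200)*q2 = 0.
Solving this linear system: q1 = 52513/28345, q2 = -5200357/2267600.
The numerator is Q*f truncated at degree 1: P0 = a_0 = 1881/460; P1 = a_1 + q1*a_0 = 16861383/2267600.

The Pade approximant has numerator coefficients [1881/460, 16861383/2267600]; denominator coefficients [1, 52513/28345, -5200357/2267600].


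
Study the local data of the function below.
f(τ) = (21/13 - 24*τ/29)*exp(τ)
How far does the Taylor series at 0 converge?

The factor exp(τ) is entire and contributes no finite singular point.
The polynomial part has no poles.
No finite singular points: the Taylor series at 0 converges everywhere.

The radius of convergence is infinite.


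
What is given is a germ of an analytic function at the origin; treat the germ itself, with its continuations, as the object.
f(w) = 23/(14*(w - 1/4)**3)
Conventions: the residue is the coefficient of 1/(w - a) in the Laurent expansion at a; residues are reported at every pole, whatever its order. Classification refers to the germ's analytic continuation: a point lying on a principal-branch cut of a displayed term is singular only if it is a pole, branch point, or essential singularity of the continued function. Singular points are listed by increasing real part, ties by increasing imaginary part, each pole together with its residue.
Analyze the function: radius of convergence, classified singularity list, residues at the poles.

Radius of convergence at 0: 1/4.
At 1/4: a pole of order 3; residue 0.

Denominator factor (w - 1/4)^3: pole of order 3 at 1/4, modulus 1/4.
The radius of convergence is the smallest modulus among the singular points: 1/4.
At the order-3 pole 1/4 set g(w) = (w - (1/4))^3*f(w) = 23/14.
Order-3 pole: residue = g''(a)/2; g''(1/4) = 0, so the residue is 0.


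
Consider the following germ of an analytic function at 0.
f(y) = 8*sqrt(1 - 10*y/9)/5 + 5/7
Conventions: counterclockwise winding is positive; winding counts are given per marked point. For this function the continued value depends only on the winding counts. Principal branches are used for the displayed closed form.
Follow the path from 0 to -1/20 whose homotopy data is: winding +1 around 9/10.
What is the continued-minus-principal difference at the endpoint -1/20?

The rational part is single-valued and drops out of the difference; each branch term changes only by its own monodromy.
(8/5)*sqrt(1 - y/(9/10)): winding +1 is odd, the square root flips sign, contributing -2*(8/5)*sqrt(1 - (-1/20)/(9/10)) = -2*(8/5)*sqrt(19/18) = -(8/15)*sqrt(38).
Summing the contributions at y = -1/20 gives -(8/15)*sqrt(38).

Continued minus principal equals -(8/15)*sqrt(38).


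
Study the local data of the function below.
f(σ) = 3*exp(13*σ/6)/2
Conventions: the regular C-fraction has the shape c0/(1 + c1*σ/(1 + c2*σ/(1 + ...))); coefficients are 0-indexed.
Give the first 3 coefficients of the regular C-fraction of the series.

The regular C-fraction coefficients are [3/2, -13/6, 13/12].

Taylor coefficients (expand at 0): a_0 = 3/2, a_1 = 13/4, a_2 = 169/48.
c0 = a_0 = 3/2. Peel one level at a time: if S = 1 + c*σ/S' with S'(0) = 1, then c is the σ-coefficient of S and S' = c*σ/(S - 1).
S_1 = c0/f = 1 + (-13/6)*σ + (169/72)*σ^2 + ...; c1 = -13/6.
S_2 = c1*σ/(S_1 - 1) = 1 + (13/12)*σ + ...; c2 = 13/12.


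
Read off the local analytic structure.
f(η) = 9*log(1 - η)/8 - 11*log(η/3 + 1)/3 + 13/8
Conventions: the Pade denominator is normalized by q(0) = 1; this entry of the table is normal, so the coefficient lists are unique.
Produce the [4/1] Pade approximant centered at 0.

Taylor coefficients needed (expand at 0): a_0 = 13/8, a_1 = -169/72, a_2 = -155/432, a_3 = -817/1944, a_4 = -2099/7776, a_5 = -6649/29160.
Write the denominator as Q(η) = 1 + q1*η. Requiring Q*f - P = O(η^6) with deg P <= 4 kills the coefficients of η^5..η^5 in Q*f:
  η^5: a_5 + q1*a_4 = 0, i.e. -6649/29160 + (-2099/7776)*q1 = 0.
Solving this linear system: q1 = -26596/31485.
The numerator is Q*f truncated at degree 4: P0 = a_0 = 13/8; P1 = a_1 + q1*a_0 = -2810899/755640; P2 = a_2 + q1*a_1 = 2454241/1511280; P3 = a_3 + q1*a_2 = -478169/4080456; P4 = a_4 + q1*a_3 = 20828713/244827360.

The Pade approximant has numerator coefficients [13/8, -2810899/755640, 2454241/1511280, -478169/4080456, 20828713/244827360]; denominator coefficients [1, -26596/31485].


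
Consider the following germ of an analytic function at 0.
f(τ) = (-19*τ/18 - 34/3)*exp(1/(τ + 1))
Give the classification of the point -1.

The point is an essential singularity.

The exponent 1/(τ - (-1)) has a pole at -1, so exp(1/(τ - (-1))) takes every nonzero value near it: an essential singularity (not a pole of any order).


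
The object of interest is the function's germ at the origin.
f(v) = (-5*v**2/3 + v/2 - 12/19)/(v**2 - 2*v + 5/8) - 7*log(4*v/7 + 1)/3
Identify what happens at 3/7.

The point is a regular point.

Denominator factors: v**2 - 2*v + 5/8 = -19/392 at v = 3/7 — none vanishes.
Branch term log(1 - v/(-7/4)): argument at 3/7 is 61/49, nonzero, so 3/7 is not its branch point (a point on a principal cut is still regular for the continued germ).
So the germ continues analytically to 3/7.


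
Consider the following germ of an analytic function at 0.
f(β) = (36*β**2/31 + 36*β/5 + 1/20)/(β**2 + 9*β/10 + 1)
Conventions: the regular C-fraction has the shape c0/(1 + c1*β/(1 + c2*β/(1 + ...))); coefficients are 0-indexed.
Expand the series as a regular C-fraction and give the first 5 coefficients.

The regular C-fraction coefficients are [1/20, -1431/10, 120398/837, -309770/50386563, 9720/60199].

Taylor coefficients (expand at 0): a_0 = 1/20, a_1 = 1431/200, a_2 = -330349/62000, a_3 = -1462959/620000, a_4 = 46201531/6200000.
c0 = a_0 = 1/20. Peel one level at a time: if S = 1 + c*β/S' with S'(0) = 1, then c is the β-coefficient of S and S' = c*β/(S - 1).
S_1 = c0/f = 1 + (-1431/10)*β + (3190547/155)*β^2 + ...; c1 = -1431/10.
S_2 = c1*β/(S_1 - 1) = 1 + (120398/837)*β + (619540/700569)*β^2 + ...; c2 = 120398/837.
S_3 = c2*β/(S_2 - 1) = 1 + (-309770/50386563)*β + (111517200/112341507631)*β^2 + ...; c3 = -309770/50386563.
S_4 = c3*β/(S_3 - 1) = 1 + (9720/60199)*β + ...; c4 = 9720/60199.


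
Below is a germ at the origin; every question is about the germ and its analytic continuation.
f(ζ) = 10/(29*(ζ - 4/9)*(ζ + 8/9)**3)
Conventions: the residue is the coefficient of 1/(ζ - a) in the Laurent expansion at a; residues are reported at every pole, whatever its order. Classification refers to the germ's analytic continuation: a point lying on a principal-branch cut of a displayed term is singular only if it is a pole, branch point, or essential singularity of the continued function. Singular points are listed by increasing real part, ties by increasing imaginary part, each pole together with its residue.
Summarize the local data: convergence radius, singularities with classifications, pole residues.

Radius of convergence at 0: 4/9.
At -8/9: a pole of order 3; residue -135/928.
At 4/9: a pole of order 1; residue 135/928.

Denominator factor (ζ + 8/9)^3: pole of order 3 at -8/9, modulus 8/9.
Denominator factor (ζ - 4/9): pole of order 1 at 4/9, modulus 4/9.
The radius of convergence is the smallest modulus among the singular points: 4/9.
At the order-3 pole -8/9 set g(ζ) = (ζ - (-8/9))^3*f(ζ) = 10/(29*(ζ - 4/9)).
Order-3 pole: residue = g''(a)/2; g''(-8/9) = -135/464, so the residue is -135/928.
At the order-1 pole 4/9 set g(ζ) = (ζ - (4/9))*f(ζ) = 10/(29*(ζ + 8/9)**3).
Simple pole: residue = g(a) at a = 4/9, which is 135/928.
List the singular points by increasing real part (a conjugate pair: the negative imaginary part first).


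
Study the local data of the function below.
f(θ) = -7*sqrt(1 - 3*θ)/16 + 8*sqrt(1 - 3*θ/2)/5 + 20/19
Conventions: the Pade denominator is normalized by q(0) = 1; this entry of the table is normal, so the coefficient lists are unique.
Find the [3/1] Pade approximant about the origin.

Taylor coefficients needed (expand at 0): a_0 = 3367/1520, a_1 = -87/160, a_2 = 27/640, a_3 = 513/1280, a_4 = 2187/2048.
Write the denominator as Q(θ) = 1 + q1*θ. Requiring Q*f - P = O(θ^5) with deg P <= 3 kills the coefficients of θ^4..θ^4 in Q*f:
  θ^4: a_4 + q1*a_3 = 0, i.e. 2187/2048 + (513/1280)*q1 = 0.
Solving this linear system: q1 = -405/152.
The numerator is Q*f truncated at degree 3: P0 = a_0 = 3367/1520; P1 = a_1 + q1*a_0 = -1489263/231040; P2 = a_2 + q1*a_1 = 36261/24320; P3 = a_3 + q1*a_2 = 28053/97280.

The Pade approximant has numerator coefficients [3367/1520, -1489263/231040, 36261/24320, 28053/97280]; denominator coefficients [1, -405/152].


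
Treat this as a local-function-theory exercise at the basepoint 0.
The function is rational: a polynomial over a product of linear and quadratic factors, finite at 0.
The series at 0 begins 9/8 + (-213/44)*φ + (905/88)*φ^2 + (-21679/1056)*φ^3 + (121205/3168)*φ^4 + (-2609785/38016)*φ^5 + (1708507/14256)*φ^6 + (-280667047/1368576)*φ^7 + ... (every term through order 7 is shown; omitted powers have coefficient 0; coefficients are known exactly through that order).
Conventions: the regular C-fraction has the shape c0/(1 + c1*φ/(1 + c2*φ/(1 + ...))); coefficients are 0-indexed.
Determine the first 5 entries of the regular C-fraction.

Taylor coefficients (read off): a_0 = 9/8, a_1 = -213/44, a_2 = 905/88, a_3 = -21679/1056, a_4 = 121205/3168.
c0 = a_0 = 9/8. Peel one level at a time: if S = 1 + c*φ/S' with S'(0) = 1, then c is the φ-coefficient of S and S' = c*φ/(S - 1).
S_1 = c0/f = 1 + (142/33)*φ + (3403/363)*φ^2 + ...; c1 = 142/33.
S_2 = c1*φ/(S_1 - 1) = 1 + (-3403/1562)*φ + (32947/120984)*φ^2 + ...; c2 = -3403/1562.
S_3 = c2*φ/(S_2 - 1) = 1 + (362417/2899356)*φ + (-377626931/1667578896)*φ^2 + ...; c3 = 362417/2899356.
S_4 = c3*φ/(S_3 - 1) = 1 + (2437410191/1345423692)*φ + ...; c4 = 2437410191/1345423692.

The regular C-fraction coefficients are [9/8, 142/33, -3403/1562, 362417/2899356, 2437410191/1345423692].


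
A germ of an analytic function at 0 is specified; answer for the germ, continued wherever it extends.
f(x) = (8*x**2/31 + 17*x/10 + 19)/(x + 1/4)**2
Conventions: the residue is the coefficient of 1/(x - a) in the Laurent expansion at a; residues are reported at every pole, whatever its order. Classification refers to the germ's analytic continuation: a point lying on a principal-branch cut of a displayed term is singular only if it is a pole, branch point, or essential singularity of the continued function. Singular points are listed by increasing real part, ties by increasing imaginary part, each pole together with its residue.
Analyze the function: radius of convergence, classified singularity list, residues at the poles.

Denominator factor (x + 1/4)^2: pole of order 2 at -1/4, modulus 1/4.
The radius of convergence is the smallest modulus among the singular points: 1/4.
At the order-2 pole -1/4 set g(x) = (x - (-1/4))^2*f(x) = 8*x**2/31 + 17*x/10 + 19.
Order-2 pole: residue = g'(a); g'(-1/4) = 487/310, so the residue is 487/310.

Radius of convergence at 0: 1/4.
At -1/4: a pole of order 2; residue 487/310.


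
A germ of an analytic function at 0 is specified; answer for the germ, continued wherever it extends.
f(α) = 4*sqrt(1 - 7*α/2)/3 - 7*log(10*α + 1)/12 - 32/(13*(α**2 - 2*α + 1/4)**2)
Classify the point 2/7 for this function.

The term (4/3)*sqrt(1 - α/(2/7)) has argument 1 - 2/7/(2/7) = 0 at 2/7: a square-root (algebraic, two-sheeted) branch point; the remaining terms are analytic or single-valued there.

The point is an algebraic (square-root) branch point.


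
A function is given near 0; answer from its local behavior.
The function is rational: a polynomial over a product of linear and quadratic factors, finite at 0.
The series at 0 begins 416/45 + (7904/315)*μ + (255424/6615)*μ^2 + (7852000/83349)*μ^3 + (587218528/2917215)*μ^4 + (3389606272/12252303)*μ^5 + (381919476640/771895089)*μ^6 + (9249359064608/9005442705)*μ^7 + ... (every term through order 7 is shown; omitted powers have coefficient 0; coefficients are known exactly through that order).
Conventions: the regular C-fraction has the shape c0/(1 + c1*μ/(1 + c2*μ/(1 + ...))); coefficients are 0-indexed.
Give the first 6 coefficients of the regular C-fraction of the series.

Taylor coefficients (read off): a_0 = 416/45, a_1 = 7904/315, a_2 = 255424/6615, a_3 = 7852000/83349, a_4 = 587218528/2917215, a_5 = 3389606272/12252303.
c0 = a_0 = 416/45. Peel one level at a time: if S = 1 + c*μ/S' with S'(0) = 1, then c is the μ-coefficient of S and S' = c*μ/(S - 1).
S_1 = c0/f = 1 + (-19/7)*μ + (67/21)*μ^2 + ...; c1 = -19/7.
S_2 = c1*μ/(S_1 - 1) = 1 + (67/57)*μ + (-13513/9747)*μ^2 + ...; c2 = 67/57.
S_3 = c2*μ/(S_2 - 1) = 1 + (13513/11457)*μ + (540256/363609)*μ^2 + ...; c3 = 13513/11457.
S_4 = c3*μ/(S_3 - 1) = 1 + (-10264864/8148339)*μ + (23843792512/4930231563)*μ^2 + ...; c4 = -10264864/8148339.
S_5 = c4*μ/(S_4 - 1) = 1 + (2627523188/684419937)*μ + ...; c5 = 2627523188/684419937.

The regular C-fraction coefficients are [416/45, -19/7, 67/57, 13513/11457, -10264864/8148339, 2627523188/684419937].


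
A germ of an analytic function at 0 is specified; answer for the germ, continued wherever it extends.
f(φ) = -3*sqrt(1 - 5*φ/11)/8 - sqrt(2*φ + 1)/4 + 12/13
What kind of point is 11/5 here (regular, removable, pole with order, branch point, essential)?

The term (-3/8)*sqrt(1 - φ/(11/5)) has argument 1 - 11/5/(11/5) = 0 at 11/5: a square-root (algebraic, two-sheeted) branch point; the remaining terms are analytic or single-valued there.

The point is an algebraic (square-root) branch point.


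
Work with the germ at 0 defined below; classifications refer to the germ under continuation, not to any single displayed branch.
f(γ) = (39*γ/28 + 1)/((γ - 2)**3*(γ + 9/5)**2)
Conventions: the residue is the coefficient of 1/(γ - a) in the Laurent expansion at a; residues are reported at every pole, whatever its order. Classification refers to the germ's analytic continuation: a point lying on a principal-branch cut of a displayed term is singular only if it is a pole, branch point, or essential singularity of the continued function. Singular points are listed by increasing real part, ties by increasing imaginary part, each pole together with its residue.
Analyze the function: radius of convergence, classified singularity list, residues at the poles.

Radius of convergence at 0: 9/5.
At -9/5: a pole of order 2; residue -3375/912247.
At 2: a pole of order 3; residue 3375/912247.

Denominator factor (γ + 9/5)^2: pole of order 2 at -9/5, modulus 9/5.
Denominator factor (γ - 2)^3: pole of order 3 at 2, modulus 2.
The radius of convergence is the smallest modulus among the singular points: 9/5.
At the order-2 pole -9/5 set g(γ) = (γ - (-9/5))^2*f(γ) = (39*γ/28 + 1)/(γ - 2)**3.
Order-2 pole: residue = g'(a); g'(-9/5) = -3375/912247, so the residue is -3375/912247.
At the order-3 pole 2 set g(γ) = (γ - (2))^3*f(γ) = (39*γ/28 + 1)/(γ + 9/5)**2.
Order-3 pole: residue = g''(a)/2; g''(2) = 6750/912247, so the residue is 3375/912247.
List the singular points by increasing real part (a conjugate pair: the negative imaginary part first).


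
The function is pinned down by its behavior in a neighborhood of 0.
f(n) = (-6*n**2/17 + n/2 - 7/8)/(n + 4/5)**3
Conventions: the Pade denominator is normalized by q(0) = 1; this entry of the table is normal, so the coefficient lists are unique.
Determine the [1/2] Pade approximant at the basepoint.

Taylor coefficients needed (expand at 0): a_0 = -875/512, a_1 = 15125/2048, a_2 = -1418625/69632, a_3 = 12566875/278528.
Write the denominator as Q(n) = 1 + q1*n + q2*n^2. Requiring Q*f - P = O(n^4) with deg P <= 1 kills the coefficients of n^2..n^3 in Q*f:
  n^2: a_2 + q1*a_1 + q2*a_0 = 0, i.e. -1418625/69632 + (15125/2048)*q1 + (-875/512)*q2 = 0.
  n^3: a_3 + q1*a_2 + q2*a_1 = 0, i.e. 12566875/278528 + (-1418625/69632)*q1 + (15125/2048)*q2 = 0.
Solving this linear system: q1 = 334742/90011, q2 = 50799107/12241496.
The numerator is Q*f truncated at degree 1: P0 = a_0 = -875/512; P1 = a_1 + q1*a_0 = 189819375/184342528.

The Pade approximant has numerator coefficients [-875/512, 189819375/184342528]; denominator coefficients [1, 334742/90011, 50799107/12241496].


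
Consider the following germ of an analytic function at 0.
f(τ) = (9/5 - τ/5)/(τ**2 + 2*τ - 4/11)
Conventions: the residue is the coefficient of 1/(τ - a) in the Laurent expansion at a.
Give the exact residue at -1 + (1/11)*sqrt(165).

The factor τ**2 + 2*τ - 4/11 splits as (τ - a)(τ - a') with a = -1 + (1/11)*sqrt(165), a' = -1 - (1/11)*sqrt(165). At the order-1 pole a set g(τ) = (τ - a)*f(τ) = [9/5 - τ/5] / (τ - a').
Simple pole: residue = g(a) at a = -1 + (1/11)*sqrt(165), which is -1/10 + (1/15)*sqrt(165).

The residue is -1/10 + (1/15)*sqrt(165).


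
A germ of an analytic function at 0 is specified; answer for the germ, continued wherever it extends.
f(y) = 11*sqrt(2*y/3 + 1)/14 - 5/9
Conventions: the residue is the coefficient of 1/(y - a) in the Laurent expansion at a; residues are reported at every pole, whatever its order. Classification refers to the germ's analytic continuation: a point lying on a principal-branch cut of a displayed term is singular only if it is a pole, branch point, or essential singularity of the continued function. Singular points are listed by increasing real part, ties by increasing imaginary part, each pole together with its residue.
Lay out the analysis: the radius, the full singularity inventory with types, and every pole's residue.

Branch term (11/14)*sqrt(1 - y/(-3/2)): its argument vanishes at y = -3/2, a square-root branch point, modulus 3/2.
The radius of convergence is the smallest modulus among the singular points: 3/2.

Radius of convergence at 0: 3/2.
At -3/2: an algebraic (square-root) branch point.


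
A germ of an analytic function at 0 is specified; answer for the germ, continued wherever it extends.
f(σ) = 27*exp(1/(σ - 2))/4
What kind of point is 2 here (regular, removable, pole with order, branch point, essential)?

The point is an essential singularity.

The exponent 1/(σ - (2)) has a pole at 2, so exp(1/(σ - (2))) takes every nonzero value near it: an essential singularity (not a pole of any order).


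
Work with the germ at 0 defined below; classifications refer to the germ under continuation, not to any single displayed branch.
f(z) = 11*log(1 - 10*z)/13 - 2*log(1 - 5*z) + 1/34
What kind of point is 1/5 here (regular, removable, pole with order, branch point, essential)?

The point is a logarithmic branch point.

The term (-2)*log(1 - z/(1/5)) has argument 1 - 1/5/(1/5) = 0 at 1/5: a logarithmic (infinitely-sheeted) branch point; the remaining terms are analytic or single-valued there.


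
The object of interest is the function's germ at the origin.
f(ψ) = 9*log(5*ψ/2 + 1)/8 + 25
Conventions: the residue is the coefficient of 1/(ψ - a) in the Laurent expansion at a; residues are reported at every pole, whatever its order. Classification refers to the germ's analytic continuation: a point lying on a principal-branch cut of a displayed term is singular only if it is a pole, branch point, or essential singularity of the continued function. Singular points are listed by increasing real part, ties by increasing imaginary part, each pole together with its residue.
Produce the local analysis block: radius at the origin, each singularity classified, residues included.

Branch term (9/8)*log(1 - ψ/(-2/5)): its argument vanishes at ψ = -2/5, a logarithmic branch point, modulus 2/5.
The radius of convergence is the smallest modulus among the singular points: 2/5.

Radius of convergence at 0: 2/5.
At -2/5: a logarithmic branch point.


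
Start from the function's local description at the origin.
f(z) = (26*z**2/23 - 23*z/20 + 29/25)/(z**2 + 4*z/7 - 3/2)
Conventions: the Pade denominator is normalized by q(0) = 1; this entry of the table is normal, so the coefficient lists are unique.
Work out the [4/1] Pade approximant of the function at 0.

Taylor coefficients needed (expand at 0): a_0 = -58/75, a_1 = 1487/3150, a_2 = -828692/760725, a_3 = -1601989/15975225, a_4 = -51290272/67095945, a_5 = -2522595646/7045074225.
Write the denominator as Q(z) = 1 + q1*z. Requiring Q*f - P = O(z^6) with deg P <= 4 kills the coefficients of z^5..z^5 in Q*f:
  z^5: a_5 + q1*a_4 = 0, i.e. -2522595646/7045074225 + (-51290272/67095945)*q1 = 0.
Solving this linear system: q1 = -1261297823/2692739280.
The numerator is Q*f truncated at degree 4: P0 = a_0 = -58/75; P1 = a_1 + q1*a_0 = 1337230689/1602821000; P2 = a_2 + q1*a_1 = -579720719423/442378596000; P3 = a_3 + q1*a_2 = 22670642659/55297324500; P4 = a_4 + q1*a_3 = -158694498613/221189298000.

The Pade approximant has numerator coefficients [-58/75, 1337230689/1602821000, -579720719423/442378596000, 22670642659/55297324500, -158694498613/221189298000]; denominator coefficients [1, -1261297823/2692739280].


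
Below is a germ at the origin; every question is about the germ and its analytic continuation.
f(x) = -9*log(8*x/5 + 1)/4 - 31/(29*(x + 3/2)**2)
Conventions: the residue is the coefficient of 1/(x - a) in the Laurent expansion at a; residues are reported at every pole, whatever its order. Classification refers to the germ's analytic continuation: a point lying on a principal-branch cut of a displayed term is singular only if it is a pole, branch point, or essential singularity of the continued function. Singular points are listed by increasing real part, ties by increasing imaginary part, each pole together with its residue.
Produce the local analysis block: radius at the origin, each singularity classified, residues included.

Denominator factor (x + 3/2)^2: pole of order 2 at -3/2, modulus 3/2.
Branch term (-9/4)*log(1 - x/(-5/8)): its argument vanishes at x = -5/8, a logarithmic branch point, modulus 5/8.
The radius of convergence is the smallest modulus among the singular points: 5/8.
The branch term is analytic at -3/2 and contributes nothing to the residue; only the rational part matters.
At the order-2 pole -3/2 set g(x) = (x - (-3/2))^2*(rational part) = -31/29.
Order-2 pole: residue = g'(a); g'(-3/2) = 0, so the residue is 0.
List the singular points by increasing real part (a conjugate pair: the negative imaginary part first).

Radius of convergence at 0: 5/8.
At -3/2: a pole of order 2; residue 0.
At -5/8: a logarithmic branch point.


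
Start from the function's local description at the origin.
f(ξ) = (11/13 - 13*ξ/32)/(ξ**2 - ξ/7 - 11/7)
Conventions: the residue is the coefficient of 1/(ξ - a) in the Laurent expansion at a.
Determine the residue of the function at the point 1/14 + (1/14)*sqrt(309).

The factor ξ**2 - ξ/7 - 11/7 splits as (ξ - a)(ξ - a') with a = 1/14 + (1/14)*sqrt(309), a' = 1/14 - (1/14)*sqrt(309). At the order-1 pole a set g(ξ) = (ξ - a)*f(ξ) = [11/13 - 13*ξ/32] / (ξ - a').
Simple pole: residue = g(a) at a = 1/14 + (1/14)*sqrt(309), which is -13/64 + (4759/257088)*sqrt(309).

The residue is -13/64 + (4759/257088)*sqrt(309).


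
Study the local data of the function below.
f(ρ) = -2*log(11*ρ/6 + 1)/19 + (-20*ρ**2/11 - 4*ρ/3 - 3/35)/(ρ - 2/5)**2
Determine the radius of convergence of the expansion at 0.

The radius of convergence is 2/5.

Denominator factor (ρ - 2/5)^2: pole of order 2 at 2/5, modulus 2/5.
Branch term (-2/19)*log(1 - ρ/(-6/11)): its argument vanishes at ρ = -6/11, a logarithmic branch point, modulus 6/11.
The radius of convergence is the smallest modulus among the singular points: 2/5.


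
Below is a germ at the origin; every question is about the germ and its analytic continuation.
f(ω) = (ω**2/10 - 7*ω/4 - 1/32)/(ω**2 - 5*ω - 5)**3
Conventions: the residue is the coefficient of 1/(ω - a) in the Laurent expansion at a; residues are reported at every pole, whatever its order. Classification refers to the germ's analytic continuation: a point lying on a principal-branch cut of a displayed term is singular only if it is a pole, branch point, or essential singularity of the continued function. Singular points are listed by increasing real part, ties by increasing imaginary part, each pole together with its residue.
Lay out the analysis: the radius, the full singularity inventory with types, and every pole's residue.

Denominator factor (ω**2 - 5*ω - 5)^3: discriminant 45, real irrational roots 5/2 + (3/2)*sqrt(5) and 5/2 - (3/2)*sqrt(5); poles of order 3, moduli 5/2 + (3/2)*sqrt(5) and -5/2 + (3/2)*sqrt(5).
The radius of convergence is the smallest modulus among the singular points: -5/2 + (3/2)*sqrt(5).
The factor ω**2 - 5*ω - 5 splits as (ω - a)(ω - a') with a = 5/2 - (3/2)*sqrt(5), a' = 5/2 + (3/2)*sqrt(5). At the order-3 pole a set g(ω) = (ω - a)^3*f(ω) = [ω**2/10 - 7*ω/4 - 1/32] / (ω - a')^3.
Order-3 pole: residue = g''(a)/2; g''(5/2 - (3/2)*sqrt(5)) = (133/81000)*sqrt(5), so the residue is (133/162000)*sqrt(5).
The factor ω**2 - 5*ω - 5 splits as (ω - a)(ω - a') with a = 5/2 + (3/2)*sqrt(5), a' = 5/2 - (3/2)*sqrt(5). At the order-3 pole a set g(ω) = (ω - a)^3*f(ω) = [ω**2/10 - 7*ω/4 - 1/32] / (ω - a')^3.
Order-3 pole: residue = g''(a)/2; g''(5/2 + (3/2)*sqrt(5)) = -(133/81000)*sqrt(5), so the residue is -(133/162000)*sqrt(5).
List the singular points by increasing real part (a conjugate pair: the negative imaginary part first).

Radius of convergence at 0: -5/2 + (3/2)*sqrt(5).
At 5/2 - (3/2)*sqrt(5): a pole of order 3; residue (133/162000)*sqrt(5).
At 5/2 + (3/2)*sqrt(5): a pole of order 3; residue -(133/162000)*sqrt(5).


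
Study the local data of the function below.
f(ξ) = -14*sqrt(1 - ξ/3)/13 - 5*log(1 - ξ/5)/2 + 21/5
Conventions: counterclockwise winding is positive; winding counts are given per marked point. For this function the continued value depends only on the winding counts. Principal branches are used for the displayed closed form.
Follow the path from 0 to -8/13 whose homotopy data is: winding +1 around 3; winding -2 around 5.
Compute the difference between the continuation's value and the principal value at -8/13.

The rational part is single-valued and drops out of the difference; each branch term changes only by its own monodromy.
(-14/13)*sqrt(1 - ξ/(3)): winding +1 is odd, the square root flips sign, contributing -2*(-14/13)*sqrt(1 - (-8/13)/(3)) = -2*(-14/13)*sqrt(47/39) = (28/507)*sqrt(1833).
(-5/2)*log(1 - ξ/(5)): each positive loop around 5 adds 2*pi*i to the log, so winding -2 contributes (-5/2)*(-2)*2*pi*i = (10)*pi*i.
Summing the contributions at ξ = -8/13 gives ((28/507)*sqrt(1833)) + ((10)*pi)*i.

Continued minus principal equals ((28/507)*sqrt(1833)) + ((10)*pi)*i.


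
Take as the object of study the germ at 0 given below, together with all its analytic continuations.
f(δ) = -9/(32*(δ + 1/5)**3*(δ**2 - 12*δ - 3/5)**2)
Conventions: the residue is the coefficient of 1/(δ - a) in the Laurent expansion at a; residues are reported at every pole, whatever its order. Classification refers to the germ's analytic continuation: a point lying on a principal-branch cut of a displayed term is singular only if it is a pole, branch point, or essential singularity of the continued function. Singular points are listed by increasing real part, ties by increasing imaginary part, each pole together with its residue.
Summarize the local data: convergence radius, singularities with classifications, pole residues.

Radius of convergence at 0: -6 + (1/5)*sqrt(915).
At -1/5: a pole of order 3; residue -100546875/8954912.
At 6 - (1/5)*sqrt(915): a pole of order 2; residue 100546875/17909824 + (98948144375/533139640832)*sqrt(915).
At 6 + (1/5)*sqrt(915): a pole of order 2; residue 100546875/17909824 - (98948144375/533139640832)*sqrt(915).

Denominator factor (δ**2 - 12*δ - 3/5)^2: discriminant 732/5, real irrational roots 6 + (1/5)*sqrt(915) and 6 - (1/5)*sqrt(915); poles of order 2, moduli 6 + (1/5)*sqrt(915) and -6 + (1/5)*sqrt(915).
Denominator factor (δ + 1/5)^3: pole of order 3 at -1/5, modulus 1/5.
The radius of convergence is the smallest modulus among the singular points: -6 + (1/5)*sqrt(915).
At the order-3 pole -1/5 set g(δ) = (δ - (-1/5))^3*f(δ) = -9/(32*(δ**2 - 12*δ - 3/5)**2).
Order-3 pole: residue = g''(a)/2; g''(-1/5) = -100546875/4477456, so the residue is -100546875/8954912.
The factor δ**2 - 12*δ - 3/5 splits as (δ - a)(δ - a') with a = 6 - (1/5)*sqrt(915), a' = 6 + (1/5)*sqrt(915). At the order-2 pole a set g(δ) = (δ - a)^2*f(δ) = [-9/(32*(δ + 1/5)**3)] / (δ - a')^2.
Order-2 pole: residue = g'(a); g'(6 - (1/5)*sqrt(915)) = 100546875/17909824 + (98948144375/533139640832)*sqrt(915), so the residue is 100546875/17909824 + (98948144375/533139640832)*sqrt(915).
The factor δ**2 - 12*δ - 3/5 splits as (δ - a)(δ - a') with a = 6 + (1/5)*sqrt(915), a' = 6 - (1/5)*sqrt(915). At the order-2 pole a set g(δ) = (δ - a)^2*f(δ) = [-9/(32*(δ + 1/5)**3)] / (δ - a')^2.
Order-2 pole: residue = g'(a); g'(6 + (1/5)*sqrt(915)) = 100546875/17909824 - (98948144375/533139640832)*sqrt(915), so the residue is 100546875/17909824 - (98948144375/533139640832)*sqrt(915).
List the singular points by increasing real part (a conjugate pair: the negative imaginary part first).


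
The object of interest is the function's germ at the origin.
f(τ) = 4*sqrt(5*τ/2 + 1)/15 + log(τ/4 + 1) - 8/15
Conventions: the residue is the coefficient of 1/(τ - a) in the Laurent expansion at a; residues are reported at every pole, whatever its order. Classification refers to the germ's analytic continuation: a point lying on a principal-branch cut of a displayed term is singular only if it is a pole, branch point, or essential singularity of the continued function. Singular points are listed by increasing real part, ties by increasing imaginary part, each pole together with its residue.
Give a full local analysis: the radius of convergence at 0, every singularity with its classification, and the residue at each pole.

Branch term (4/15)*sqrt(1 - τ/(-2/5)): its argument vanishes at τ = -2/5, a square-root branch point, modulus 2/5.
Branch term (1)*log(1 - τ/(-4)): its argument vanishes at τ = -4, a logarithmic branch point, modulus 4.
The radius of convergence is the smallest modulus among the singular points: 2/5.
List the singular points by increasing real part (a conjugate pair: the negative imaginary part first).

Radius of convergence at 0: 2/5.
At -4: a logarithmic branch point.
At -2/5: an algebraic (square-root) branch point.


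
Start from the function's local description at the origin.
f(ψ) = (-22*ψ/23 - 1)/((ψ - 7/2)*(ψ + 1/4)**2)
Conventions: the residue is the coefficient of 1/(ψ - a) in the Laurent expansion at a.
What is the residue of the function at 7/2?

The residue is -64/207.

At the order-1 pole 7/2 set g(ψ) = (ψ - (7/2))*f(ψ) = (-22*ψ/23 - 1)/(ψ + 1/4)**2.
Simple pole: residue = g(a) at a = 7/2, which is -64/207.


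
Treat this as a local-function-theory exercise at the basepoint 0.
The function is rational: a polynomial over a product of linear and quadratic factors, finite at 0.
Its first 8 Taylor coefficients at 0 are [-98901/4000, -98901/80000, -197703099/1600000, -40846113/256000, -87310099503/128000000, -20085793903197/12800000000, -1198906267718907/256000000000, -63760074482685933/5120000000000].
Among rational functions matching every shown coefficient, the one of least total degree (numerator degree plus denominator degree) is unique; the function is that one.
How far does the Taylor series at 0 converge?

The radius of convergence is 4/11.

No rational of total degree below 4 reproduces all 8 coefficients; solving the [0/4] Pade equations on them gives f(ψ) = 37/(3*(ψ - 4/11)*(ψ + 10/9)**3), whose expansion matches every shown term.
Denominator factor (ψ - 4/11): pole of order 1 at 4/11, modulus 4/11.
Denominator factor (ψ + 10/9)^3: pole of order 3 at -10/9, modulus 10/9.
The radius of convergence is the smallest modulus among the singular points: 4/11.


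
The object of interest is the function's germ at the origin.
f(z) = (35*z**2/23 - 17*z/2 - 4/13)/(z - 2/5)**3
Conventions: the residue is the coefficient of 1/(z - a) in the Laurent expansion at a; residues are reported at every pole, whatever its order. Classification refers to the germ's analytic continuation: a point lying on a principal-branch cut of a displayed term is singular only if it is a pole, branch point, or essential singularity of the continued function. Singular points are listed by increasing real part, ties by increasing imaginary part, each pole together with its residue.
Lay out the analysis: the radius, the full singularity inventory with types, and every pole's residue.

Denominator factor (z - 2/5)^3: pole of order 3 at 2/5, modulus 2/5.
The radius of convergence is the smallest modulus among the singular points: 2/5.
At the order-3 pole 2/5 set g(z) = (z - (2/5))^3*f(z) = 35*z**2/23 - 17*z/2 - 4/13.
Order-3 pole: residue = g''(a)/2; g''(2/5) = 70/23, so the residue is 35/23.

Radius of convergence at 0: 2/5.
At 2/5: a pole of order 3; residue 35/23.


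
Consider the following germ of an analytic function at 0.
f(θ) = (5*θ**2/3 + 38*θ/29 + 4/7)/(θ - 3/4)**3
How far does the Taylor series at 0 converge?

The radius of convergence is 3/4.

Denominator factor (θ - 3/4)^3: pole of order 3 at 3/4, modulus 3/4.
The radius of convergence is the smallest modulus among the singular points: 3/4.


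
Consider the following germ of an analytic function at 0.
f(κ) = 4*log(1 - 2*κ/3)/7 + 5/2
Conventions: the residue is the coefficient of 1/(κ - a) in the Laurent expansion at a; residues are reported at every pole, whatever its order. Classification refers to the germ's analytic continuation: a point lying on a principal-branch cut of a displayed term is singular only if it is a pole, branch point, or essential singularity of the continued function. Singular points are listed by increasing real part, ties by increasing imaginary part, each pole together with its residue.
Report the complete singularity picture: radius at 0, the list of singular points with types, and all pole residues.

Radius of convergence at 0: 3/2.
At 3/2: a logarithmic branch point.

Branch term (4/7)*log(1 - κ/(3/2)): its argument vanishes at κ = 3/2, a logarithmic branch point, modulus 3/2.
The radius of convergence is the smallest modulus among the singular points: 3/2.


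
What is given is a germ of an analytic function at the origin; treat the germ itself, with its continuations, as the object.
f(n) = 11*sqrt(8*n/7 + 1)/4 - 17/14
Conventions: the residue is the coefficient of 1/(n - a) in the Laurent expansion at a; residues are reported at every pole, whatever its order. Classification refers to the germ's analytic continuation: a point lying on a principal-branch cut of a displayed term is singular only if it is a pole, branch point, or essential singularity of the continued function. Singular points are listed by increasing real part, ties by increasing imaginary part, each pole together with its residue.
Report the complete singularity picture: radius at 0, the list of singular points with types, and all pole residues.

Branch term (11/4)*sqrt(1 - n/(-7/8)): its argument vanishes at n = -7/8, a square-root branch point, modulus 7/8.
The radius of convergence is the smallest modulus among the singular points: 7/8.

Radius of convergence at 0: 7/8.
At -7/8: an algebraic (square-root) branch point.
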